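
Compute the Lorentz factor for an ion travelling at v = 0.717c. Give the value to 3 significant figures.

γ = 1/√(1 − β²) = 1/√(1 − 0.717²) = 1/√(0.48591) = 1.43

γ ≈ 1.43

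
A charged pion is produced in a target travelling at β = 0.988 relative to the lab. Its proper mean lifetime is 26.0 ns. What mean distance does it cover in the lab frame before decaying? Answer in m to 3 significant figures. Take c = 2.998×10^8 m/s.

γ = 1/√(1 − 0.988²) = 6.4744
Dilated lifetime: Δt = γτ₀ = 6.4744 × 26.0 ns = 168.34 ns
d = vΔt = 0.988c × 168.34 ns = 2.9620×10^8 m/s × 1.6834×10^-7 s = 49.9 m

d ≈ 49.9 m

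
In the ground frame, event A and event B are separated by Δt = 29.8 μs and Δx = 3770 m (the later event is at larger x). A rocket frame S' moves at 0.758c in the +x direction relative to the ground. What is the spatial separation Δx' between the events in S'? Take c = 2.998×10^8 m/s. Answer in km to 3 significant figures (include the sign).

Δx' ≈ -4.60 km

γ = 1/√(1 − 0.758²) = 1.5331
Δx' = γ(Δx − vΔt) = 1.5331 × (3770 m − 0.758×(2.998×10^8 m/s)×29.8×10^-6 s)
= 1.5331 × (-3002.0 m) = -4.60 km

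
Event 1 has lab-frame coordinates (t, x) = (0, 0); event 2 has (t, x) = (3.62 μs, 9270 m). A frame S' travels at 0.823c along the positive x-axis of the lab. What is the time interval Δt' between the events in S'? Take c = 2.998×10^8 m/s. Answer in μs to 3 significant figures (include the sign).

Δt' ≈ -38.4 μs

γ = 1/√(1 − 0.823²) = 1.7604
Δt' = γ(Δt − vΔx/c²) = 1.7604 × (3.62 μs − 0.823×9270 m / (2.998×10^8 m/s))
= 1.7604 × (-21.828 μs) = -38.4 μs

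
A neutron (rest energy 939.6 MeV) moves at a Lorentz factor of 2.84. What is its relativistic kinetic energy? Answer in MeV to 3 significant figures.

K ≈ 1730 MeV

γ = 2.84 (given)
K = (γ − 1)m₀c² = (2.84 − 1) × 939.6 MeV = 1.8400 × 939.6 MeV = 1730 MeV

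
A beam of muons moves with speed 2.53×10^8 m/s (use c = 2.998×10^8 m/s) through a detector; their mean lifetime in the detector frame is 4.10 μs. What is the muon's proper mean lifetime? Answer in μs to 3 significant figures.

β = v/c = 2.53×10^8 / 2.998×10^8 = 0.84390
γ = 1/√(1 − 0.84390²) = 1.8639
Proper time: τ₀ = Δt/γ = 4.10/1.8639 = 2.20 μs

τ₀ ≈ 2.20 μs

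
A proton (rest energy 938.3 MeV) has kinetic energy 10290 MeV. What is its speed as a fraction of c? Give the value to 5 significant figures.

β ≈ 0.99650

γ = 1 + K/(m₀c²) = 1 + 10290/938.3 = 11.96664
β = √(1 − 1/γ²) = 0.99650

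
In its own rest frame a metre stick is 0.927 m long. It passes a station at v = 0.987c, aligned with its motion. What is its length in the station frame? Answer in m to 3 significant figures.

γ = 1/√(1 − 0.987²) = 6.2220
Length contraction: L = L₀/γ = 0.927/6.2220 = 0.149 m

L ≈ 0.149 m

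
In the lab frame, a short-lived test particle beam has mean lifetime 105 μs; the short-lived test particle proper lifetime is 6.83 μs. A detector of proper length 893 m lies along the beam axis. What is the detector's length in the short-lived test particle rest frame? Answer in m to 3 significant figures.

Time dilation ⇒ γ = Δt/τ₀ = 105/6.83 = 15.373
Length contraction: L = L₀/γ = 893/15.373 = 58.1 m

L ≈ 58.1 m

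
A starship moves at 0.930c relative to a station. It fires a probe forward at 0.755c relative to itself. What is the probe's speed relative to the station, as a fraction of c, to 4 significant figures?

Relativistic velocity addition: u = (u' + v)/(1 + u'v/c²)
= (0.755 + 0.930)/(1 + 0.755×0.930) = 1.685/1.70215 = 0.9899

u ≈ 0.9899c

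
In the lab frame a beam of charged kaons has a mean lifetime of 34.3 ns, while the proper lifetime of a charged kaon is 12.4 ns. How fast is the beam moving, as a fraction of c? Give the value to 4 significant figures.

γ = Δt/τ₀ = 34.3/12.4 = 2.76613
β = √(1 − 1/γ²) = √(1 − 1/2.76613²) = 0.9324

β ≈ 0.9324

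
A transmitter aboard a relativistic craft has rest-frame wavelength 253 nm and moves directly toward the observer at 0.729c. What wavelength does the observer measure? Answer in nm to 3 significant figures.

λ_obs ≈ 100 nm

Relativistic Doppler: λ_obs = λ_src √((1−β)/(1+β))
= 253 × √(0.27100/1.7290) = 253 × 0.39590 = 100 nm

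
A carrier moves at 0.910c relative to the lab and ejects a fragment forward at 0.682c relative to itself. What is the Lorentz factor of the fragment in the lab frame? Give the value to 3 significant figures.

γ ≈ 5.34

u_lab = (0.682 + 0.910)/(1 + 0.682×0.910) = 1.592/1.62062 = 0.982340
γ = 1/√(1 − 0.982340²) = 5.34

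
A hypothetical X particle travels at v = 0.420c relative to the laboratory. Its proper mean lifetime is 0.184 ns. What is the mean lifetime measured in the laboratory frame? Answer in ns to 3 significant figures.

γ = 1/√(1 − 0.420²) = 1.1019
Time dilation: Δt = γτ₀ = 1.1019 × 0.184 ns = 0.203 ns

Δt ≈ 0.203 ns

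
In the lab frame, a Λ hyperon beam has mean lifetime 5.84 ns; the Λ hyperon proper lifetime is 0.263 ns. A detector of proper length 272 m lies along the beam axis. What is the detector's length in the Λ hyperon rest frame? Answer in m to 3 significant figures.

Time dilation ⇒ γ = Δt/τ₀ = 5.84/0.263 = 22.205
Length contraction: L = L₀/γ = 272/22.205 = 12.2 m

L ≈ 12.2 m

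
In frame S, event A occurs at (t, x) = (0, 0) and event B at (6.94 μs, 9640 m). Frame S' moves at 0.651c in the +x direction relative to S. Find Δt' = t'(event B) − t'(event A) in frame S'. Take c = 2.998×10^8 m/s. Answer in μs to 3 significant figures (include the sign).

γ = 1/√(1 − 0.651²) = 1.3174
Δt' = γ(Δt − vΔx/c²) = 1.3174 × (6.94 μs − 0.651×9640 m / (2.998×10^8 m/s))
= 1.3174 × (-13.993 μs) = -18.4 μs

Δt' ≈ -18.4 μs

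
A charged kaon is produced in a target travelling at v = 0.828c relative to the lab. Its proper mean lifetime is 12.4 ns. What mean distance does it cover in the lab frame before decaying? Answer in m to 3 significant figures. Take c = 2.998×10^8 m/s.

d ≈ 5.49 m

γ = 1/√(1 − 0.828²) = 1.7834
Dilated lifetime: Δt = γτ₀ = 1.7834 × 12.4 ns = 22.114 ns
d = vΔt = 0.828c × 22.114 ns = 2.4823×10^8 m/s × 2.2114×10^-8 s = 5.49 m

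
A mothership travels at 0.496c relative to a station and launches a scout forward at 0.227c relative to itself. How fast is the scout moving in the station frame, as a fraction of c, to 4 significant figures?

Compose boost 2: (0.227 + 0.496)/(1 + 0.227×0.496) = 0.7230/1.11259 = 0.6498

u ≈ 0.6498c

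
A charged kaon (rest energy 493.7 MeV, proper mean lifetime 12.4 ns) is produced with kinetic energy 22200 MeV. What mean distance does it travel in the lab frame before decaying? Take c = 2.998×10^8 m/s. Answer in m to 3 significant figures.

γ = 1 + K/(m₀c²) = 1 + 22200/493.7 = 45.967
β = √(1 − 1/γ²) = 0.99976
Dilated lifetime: γτ₀ = 45.967 × 12.4 ns = 569.99 ns
d = βc·γτ₀ = 0.99976 × (2.998×10^8 m/s) × 5.6999×10^-7 s = 171 m

d ≈ 171 m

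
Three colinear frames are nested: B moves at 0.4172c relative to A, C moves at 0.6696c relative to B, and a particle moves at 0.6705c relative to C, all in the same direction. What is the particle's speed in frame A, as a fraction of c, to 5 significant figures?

u ≈ 0.96840c

Compose boost 2: (0.6696 + 0.4172)/(1 + 0.6696×0.4172) = 1.0868/1.279357 = 0.8494892
Compose boost 3: (0.6705 + 0.8494892)/(1 + 0.6705×0.8494892) = 1.519989/1.569582 = 0.96840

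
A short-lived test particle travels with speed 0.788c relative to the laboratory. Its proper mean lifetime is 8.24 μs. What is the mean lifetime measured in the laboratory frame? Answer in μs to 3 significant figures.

Δt ≈ 13.4 μs

γ = 1/√(1 − 0.788²) = 1.6242
Time dilation: Δt = γτ₀ = 1.6242 × 8.24 μs = 13.4 μs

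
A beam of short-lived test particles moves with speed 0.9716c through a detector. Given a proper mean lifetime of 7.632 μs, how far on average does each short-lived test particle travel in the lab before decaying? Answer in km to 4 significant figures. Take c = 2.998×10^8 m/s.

γ = 1/√(1 − 0.9716²) = 4.22602
Dilated lifetime: Δt = γτ₀ = 4.22602 × 7.632 μs = 32.2530 μs
d = vΔt = 0.9716c × 32.2530 μs = 2.91286×10^8 m/s × 3.22530×10^-5 s = 9.395 km

d ≈ 9.395 km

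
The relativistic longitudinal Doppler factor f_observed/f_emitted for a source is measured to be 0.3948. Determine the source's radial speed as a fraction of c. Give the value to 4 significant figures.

f_obs/f_src = √((1−β)/(1+β)) = 0.3948  ⇒  (1−β)/(1+β) = 0.155867
β = |1 − D²|/(1 + D²) = |1 − 0.155867|/(1 + 0.155867) = 0.7303

β ≈ 0.7303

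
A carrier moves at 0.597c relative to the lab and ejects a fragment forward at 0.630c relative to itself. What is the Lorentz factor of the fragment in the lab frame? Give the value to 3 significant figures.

u_lab = (0.630 + 0.597)/(1 + 0.630×0.597) = 1.227/1.37611 = 0.891644
γ = 1/√(1 − 0.891644²) = 2.21

γ ≈ 2.21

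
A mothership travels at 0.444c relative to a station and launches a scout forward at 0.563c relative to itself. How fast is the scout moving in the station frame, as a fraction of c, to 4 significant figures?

Compose boost 2: (0.563 + 0.444)/(1 + 0.563×0.444) = 1.007/1.24997 = 0.8056

u ≈ 0.8056c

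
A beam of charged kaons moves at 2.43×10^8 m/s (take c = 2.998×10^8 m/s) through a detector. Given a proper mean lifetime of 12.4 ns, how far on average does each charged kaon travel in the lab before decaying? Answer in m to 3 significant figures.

d ≈ 5.14 m

β = v/c = 2.43×10^8 / 2.998×10^8 = 0.81054
γ = 1/√(1 − 0.81054²) = 1.7074
Dilated lifetime: Δt = γτ₀ = 1.7074 × 12.4 ns = 21.172 ns
d = vΔt = 0.81054c × 21.172 ns = 2.4300×10^8 m/s × 2.1172×10^-8 s = 5.14 m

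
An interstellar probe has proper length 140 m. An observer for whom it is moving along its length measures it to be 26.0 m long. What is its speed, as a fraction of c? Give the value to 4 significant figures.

β ≈ 0.9826

γ = L₀/L = 140/26.0 = 5.38462
β = √(1 − 1/γ²) = 0.9826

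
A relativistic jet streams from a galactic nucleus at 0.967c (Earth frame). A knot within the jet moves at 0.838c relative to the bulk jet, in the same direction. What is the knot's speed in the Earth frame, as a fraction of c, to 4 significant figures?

Relativistic velocity addition: u = (u' + v)/(1 + u'v/c²)
= (0.838 + 0.967)/(1 + 0.838×0.967) = 1.805/1.81035 = 0.9970

u ≈ 0.9970c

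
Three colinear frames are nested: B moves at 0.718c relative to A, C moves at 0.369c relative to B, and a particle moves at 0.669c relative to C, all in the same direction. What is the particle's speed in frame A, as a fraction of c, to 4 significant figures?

u ≈ 0.9704c

Compose boost 2: (0.369 + 0.718)/(1 + 0.369×0.718) = 1.087/1.26494 = 0.859328
Compose boost 3: (0.669 + 0.859328)/(1 + 0.669×0.859328) = 1.52833/1.57489 = 0.9704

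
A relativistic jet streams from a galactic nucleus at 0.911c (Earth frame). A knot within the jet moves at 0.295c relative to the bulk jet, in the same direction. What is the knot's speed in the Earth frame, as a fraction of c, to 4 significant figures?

u ≈ 0.9505c

Relativistic velocity addition: u = (u' + v)/(1 + u'v/c²)
= (0.295 + 0.911)/(1 + 0.295×0.911) = 1.206/1.26875 = 0.9505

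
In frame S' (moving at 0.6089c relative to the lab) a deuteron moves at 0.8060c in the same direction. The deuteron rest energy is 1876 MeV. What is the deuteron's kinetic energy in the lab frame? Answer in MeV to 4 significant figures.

u_lab = (0.8060 + 0.6089)/(1 + 0.8060×0.6089) = 0.9491047
γ = 1/√(1 − 0.9491047²) = 3.17500
K = (γ − 1)m₀c² = (3.17500 − 1) × 1876 = 2.17500 × 1876 = 4080 MeV

K ≈ 4080 MeV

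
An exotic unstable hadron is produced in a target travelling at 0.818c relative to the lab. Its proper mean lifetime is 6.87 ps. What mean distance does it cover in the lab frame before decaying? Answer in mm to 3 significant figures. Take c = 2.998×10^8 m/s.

d ≈ 2.93 mm

γ = 1/√(1 − 0.818²) = 1.7385
Dilated lifetime: Δt = γτ₀ = 1.7385 × 6.87 ps = 11.943 ps
d = vΔt = 0.818c × 11.943 ps = 2.4524×10^8 m/s × 1.1943×10^-11 s = 2.93 mm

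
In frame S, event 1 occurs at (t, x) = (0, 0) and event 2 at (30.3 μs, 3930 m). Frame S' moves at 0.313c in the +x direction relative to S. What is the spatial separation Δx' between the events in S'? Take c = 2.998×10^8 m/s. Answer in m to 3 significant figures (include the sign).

γ = 1/√(1 − 0.313²) = 1.0529
Δx' = γ(Δx − vΔt) = 1.0529 × (3930 m − 0.313×(2.998×10^8 m/s)×30.3×10^-6 s)
= 1.0529 × (1086.7 m) = 1140 m

Δx' ≈ 1140 m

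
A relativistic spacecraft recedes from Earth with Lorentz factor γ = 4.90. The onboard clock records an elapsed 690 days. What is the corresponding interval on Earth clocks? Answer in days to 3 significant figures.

γ = 4.90 (given)
Time dilation: Δt = γτ₀ = 4.90 × 690 days = 3380 days

Δt ≈ 3380 days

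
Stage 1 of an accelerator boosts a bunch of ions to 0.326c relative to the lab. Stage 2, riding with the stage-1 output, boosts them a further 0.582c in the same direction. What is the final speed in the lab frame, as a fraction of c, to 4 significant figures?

Compose boost 2: (0.582 + 0.326)/(1 + 0.582×0.326) = 0.9080/1.18973 = 0.7632

u ≈ 0.7632c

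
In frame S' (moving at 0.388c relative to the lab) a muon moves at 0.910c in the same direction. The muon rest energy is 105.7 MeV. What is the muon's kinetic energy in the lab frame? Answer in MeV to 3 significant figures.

u_lab = (0.910 + 0.388)/(1 + 0.910×0.388) = 0.959293
γ = 1/√(1 − 0.959293²) = 3.5409
K = (γ − 1)m₀c² = (3.5409 − 1) × 105.7 = 2.5409 × 105.7 = 269 MeV

K ≈ 269 MeV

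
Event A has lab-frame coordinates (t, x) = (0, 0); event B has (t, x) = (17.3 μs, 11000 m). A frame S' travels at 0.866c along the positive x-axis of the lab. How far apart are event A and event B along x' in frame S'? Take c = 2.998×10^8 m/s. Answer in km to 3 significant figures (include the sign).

Δx' ≈ 13.0 km

γ = 1/√(1 − 0.866²) = 1.9998
Δx' = γ(Δx − vΔt) = 1.9998 × (11000 m − 0.866×(2.998×10^8 m/s)×17.3×10^-6 s)
= 1.9998 × (6508.5 m) = 13.0 km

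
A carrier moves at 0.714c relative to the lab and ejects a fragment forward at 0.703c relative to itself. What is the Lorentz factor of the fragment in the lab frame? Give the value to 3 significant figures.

γ ≈ 3.02

u_lab = (0.703 + 0.714)/(1 + 0.703×0.714) = 1.417/1.50194 = 0.943445
γ = 1/√(1 − 0.943445²) = 3.02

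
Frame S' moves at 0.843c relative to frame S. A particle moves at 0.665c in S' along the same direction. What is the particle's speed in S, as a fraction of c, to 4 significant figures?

u ≈ 0.9663c

Relativistic velocity addition: u = (u' + v)/(1 + u'v/c²)
= (0.665 + 0.843)/(1 + 0.665×0.843) = 1.508/1.56060 = 0.9663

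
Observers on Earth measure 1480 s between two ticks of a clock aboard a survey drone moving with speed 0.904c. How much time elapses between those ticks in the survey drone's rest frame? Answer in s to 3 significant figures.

γ = 1/√(1 − 0.904²) = 2.3390
Proper time: τ₀ = Δt/γ = 1480/2.3390 = 633 s

τ₀ ≈ 633 s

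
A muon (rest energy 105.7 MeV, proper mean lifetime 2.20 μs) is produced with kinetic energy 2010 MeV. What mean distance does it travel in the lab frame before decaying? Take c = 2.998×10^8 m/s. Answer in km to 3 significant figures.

γ = 1 + K/(m₀c²) = 1 + 2010/105.7 = 20.016
β = √(1 − 1/γ²) = 0.99875
Dilated lifetime: γτ₀ = 20.016 × 2.20 μs = 44.035 μs
d = βc·γτ₀ = 0.99875 × (2.998×10^8 m/s) × 4.4035×10^-5 s = 13.2 km

d ≈ 13.2 km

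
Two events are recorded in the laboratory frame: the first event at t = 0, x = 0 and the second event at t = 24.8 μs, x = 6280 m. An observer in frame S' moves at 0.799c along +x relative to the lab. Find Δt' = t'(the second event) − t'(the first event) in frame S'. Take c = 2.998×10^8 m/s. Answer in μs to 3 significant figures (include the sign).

γ = 1/√(1 − 0.799²) = 1.6630
Δt' = γ(Δt − vΔx/c²) = 1.6630 × (24.8 μs − 0.799×6280 m / (2.998×10^8 m/s))
= 1.6630 × (8.0631 μs) = 13.4 μs

Δt' ≈ 13.4 μs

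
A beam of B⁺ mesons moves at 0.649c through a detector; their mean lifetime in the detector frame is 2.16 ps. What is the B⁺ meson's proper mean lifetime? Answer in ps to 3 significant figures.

τ₀ ≈ 1.64 ps

γ = 1/√(1 − 0.649²) = 1.3144
Proper time: τ₀ = Δt/γ = 2.16/1.3144 = 1.64 ps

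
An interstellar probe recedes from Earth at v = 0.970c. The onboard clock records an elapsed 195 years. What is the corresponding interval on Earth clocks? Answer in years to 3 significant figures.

Δt ≈ 802 years

γ = 1/√(1 − 0.970²) = 4.1135
Time dilation: Δt = γτ₀ = 4.1135 × 195 years = 802 years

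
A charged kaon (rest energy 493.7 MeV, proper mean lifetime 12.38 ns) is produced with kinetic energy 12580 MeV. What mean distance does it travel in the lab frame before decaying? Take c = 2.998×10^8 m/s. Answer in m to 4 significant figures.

γ = 1 + K/(m₀c²) = 1 + 12580/493.7 = 26.4811
β = √(1 − 1/γ²) = 0.999287
Dilated lifetime: γτ₀ = 26.4811 × 12.38 ns = 327.836 ns
d = βc·γτ₀ = 0.999287 × (2.998×10^8 m/s) × 3.27836×10^-7 s = 98.21 m

d ≈ 98.21 m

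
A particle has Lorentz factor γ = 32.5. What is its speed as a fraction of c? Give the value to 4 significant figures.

β = √(1 − 1/γ²) = √(1 − 1/32.5²) = √(0.999053) = 0.9995

β ≈ 0.9995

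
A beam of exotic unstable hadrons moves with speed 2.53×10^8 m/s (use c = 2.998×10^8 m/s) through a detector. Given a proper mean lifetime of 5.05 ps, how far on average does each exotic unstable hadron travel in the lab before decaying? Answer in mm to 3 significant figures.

β = v/c = 2.53×10^8 / 2.998×10^8 = 0.84390
γ = 1/√(1 − 0.84390²) = 1.8639
Dilated lifetime: Δt = γτ₀ = 1.8639 × 5.05 ps = 9.4127 ps
d = vΔt = 0.84390c × 9.4127 ps = 2.5300×10^8 m/s × 9.4127×10^-12 s = 2.38 mm

d ≈ 2.38 mm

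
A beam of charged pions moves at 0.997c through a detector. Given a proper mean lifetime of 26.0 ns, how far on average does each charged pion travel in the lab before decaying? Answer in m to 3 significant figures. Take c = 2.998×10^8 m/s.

d ≈ 100 m

γ = 1/√(1 − 0.997²) = 12.920
Dilated lifetime: Δt = γτ₀ = 12.920 × 26.0 ns = 335.91 ns
d = vΔt = 0.997c × 335.91 ns = 2.9890×10^8 m/s × 3.3591×10^-7 s = 100 m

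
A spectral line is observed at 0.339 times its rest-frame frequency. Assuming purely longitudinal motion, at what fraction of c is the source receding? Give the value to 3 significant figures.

β ≈ 0.794

f_obs/f_src = √((1−β)/(1+β)) = 0.339  ⇒  (1−β)/(1+β) = 0.11492
β = |1 − D²|/(1 + D²) = |1 − 0.11492|/(1 + 0.11492) = 0.794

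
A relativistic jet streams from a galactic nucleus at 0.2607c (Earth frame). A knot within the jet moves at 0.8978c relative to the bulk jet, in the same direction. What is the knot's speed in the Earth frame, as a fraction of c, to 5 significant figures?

Relativistic velocity addition: u = (u' + v)/(1 + u'v/c²)
= (0.8978 + 0.2607)/(1 + 0.8978×0.2607) = 1.1585/1.234056 = 0.93877

u ≈ 0.93877c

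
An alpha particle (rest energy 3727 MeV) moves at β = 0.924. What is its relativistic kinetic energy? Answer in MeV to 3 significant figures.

γ = 1/√(1 − 0.924²) = 2.6151
K = (γ − 1)m₀c² = (2.6151 − 1) × 3727 MeV = 1.6151 × 3727 MeV = 6020 MeV

K ≈ 6020 MeV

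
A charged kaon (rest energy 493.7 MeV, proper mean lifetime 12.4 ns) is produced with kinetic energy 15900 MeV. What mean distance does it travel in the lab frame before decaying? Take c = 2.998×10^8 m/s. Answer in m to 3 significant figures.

d ≈ 123 m

γ = 1 + K/(m₀c²) = 1 + 15900/493.7 = 33.206
β = √(1 − 1/γ²) = 0.99955
Dilated lifetime: γτ₀ = 33.206 × 12.4 ns = 411.75 ns
d = βc·γτ₀ = 0.99955 × (2.998×10^8 m/s) × 4.1175×10^-7 s = 123 m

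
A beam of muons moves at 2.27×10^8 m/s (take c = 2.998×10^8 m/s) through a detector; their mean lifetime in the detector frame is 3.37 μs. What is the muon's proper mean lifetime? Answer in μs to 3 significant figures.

τ₀ ≈ 2.20 μs

β = v/c = 2.27×10^8 / 2.998×10^8 = 0.75717
γ = 1/√(1 − 0.75717²) = 1.5309
Proper time: τ₀ = Δt/γ = 3.37/1.5309 = 2.20 μs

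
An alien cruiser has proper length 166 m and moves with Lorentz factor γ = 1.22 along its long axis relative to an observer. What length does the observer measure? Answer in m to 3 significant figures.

L ≈ 136 m

γ = 1.22 (given)
Length contraction: L = L₀/γ = 166/1.22 = 136 m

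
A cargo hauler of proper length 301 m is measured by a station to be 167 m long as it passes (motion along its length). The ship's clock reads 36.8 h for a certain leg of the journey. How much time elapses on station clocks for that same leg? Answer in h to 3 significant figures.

Δt ≈ 66.3 h

Length contraction ⇒ γ = L₀/L = 301/167 = 1.8024
Time dilation: Δt = γτ₀ = 1.8024 × 36.8 h = 66.3 h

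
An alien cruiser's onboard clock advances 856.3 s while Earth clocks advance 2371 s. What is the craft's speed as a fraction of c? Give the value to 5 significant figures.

β ≈ 0.93251

γ = Δt/τ₀ = 2371/856.3 = 2.768889
β = √(1 − 1/γ²) = √(1 − 1/2.768889²) = 0.93251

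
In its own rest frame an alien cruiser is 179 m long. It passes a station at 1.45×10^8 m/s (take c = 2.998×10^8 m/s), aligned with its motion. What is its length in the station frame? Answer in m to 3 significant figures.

β = v/c = 1.45×10^8 / 2.998×10^8 = 0.48366
γ = 1/√(1 − 0.48366²) = 1.1425
Length contraction: L = L₀/γ = 179/1.1425 = 157 m

L ≈ 157 m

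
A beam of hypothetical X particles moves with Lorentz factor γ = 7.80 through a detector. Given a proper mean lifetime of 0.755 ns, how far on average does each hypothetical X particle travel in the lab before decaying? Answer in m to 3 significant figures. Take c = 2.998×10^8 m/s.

d ≈ 1.75 m

β = √(1 − 1/γ²) = √(1 − 1/7.80²) = 0.99175
Dilated lifetime: Δt = γτ₀ = 7.80 × 0.755 ns = 5.8890 ns
d = vΔt = 0.99175c × 5.8890 ns = 2.9733×10^8 m/s × 5.8890×10^-9 s = 1.75 m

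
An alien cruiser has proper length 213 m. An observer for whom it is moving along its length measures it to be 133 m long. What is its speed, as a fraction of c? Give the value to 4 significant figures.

γ = L₀/L = 213/133 = 1.60150
β = √(1 − 1/γ²) = 0.7811

β ≈ 0.7811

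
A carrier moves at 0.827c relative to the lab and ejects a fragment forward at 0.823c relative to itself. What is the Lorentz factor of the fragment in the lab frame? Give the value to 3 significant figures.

u_lab = (0.823 + 0.827)/(1 + 0.823×0.827) = 1.650/1.68062 = 0.981780
γ = 1/√(1 − 0.981780²) = 5.26

γ ≈ 5.26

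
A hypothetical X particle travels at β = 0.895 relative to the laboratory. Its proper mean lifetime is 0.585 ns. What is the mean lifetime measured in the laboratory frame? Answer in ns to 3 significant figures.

γ = 1/√(1 − 0.895²) = 2.2418
Time dilation: Δt = γτ₀ = 2.2418 × 0.585 ns = 1.31 ns

Δt ≈ 1.31 ns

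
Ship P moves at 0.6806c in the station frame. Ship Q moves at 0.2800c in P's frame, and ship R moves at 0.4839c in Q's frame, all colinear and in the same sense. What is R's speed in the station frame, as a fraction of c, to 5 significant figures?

Compose boost 2: (0.2800 + 0.6806)/(1 + 0.2800×0.6806) = 0.96060/1.190568 = 0.8068418
Compose boost 3: (0.4839 + 0.8068418)/(1 + 0.4839×0.8068418) = 1.290742/1.390431 = 0.92830

u ≈ 0.92830c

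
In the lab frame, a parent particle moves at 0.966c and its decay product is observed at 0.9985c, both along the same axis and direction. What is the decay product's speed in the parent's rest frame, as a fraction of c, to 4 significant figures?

u' ≈ 0.9168c

Inverse velocity addition: u' = (u − v)/(1 − uv/c²)
= (0.9985 − 0.966)/(1 − 0.9985×0.966) = 0.03250/0.0354490 = 0.9168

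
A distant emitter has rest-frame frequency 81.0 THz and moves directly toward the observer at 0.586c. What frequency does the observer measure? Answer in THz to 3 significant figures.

Relativistic Doppler: f_obs = f_src √((1+β)/(1−β))
= 81.0 × √(1.5860/0.41400) = 81.0 × 1.9573 = 159 THz

f_obs ≈ 159 THz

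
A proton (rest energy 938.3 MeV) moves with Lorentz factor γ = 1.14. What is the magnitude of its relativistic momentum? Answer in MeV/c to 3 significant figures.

β = √(1 − 1/γ²) = √(1 − 1/1.14²) = 0.48014
p = γβm₀c = 1.14 × 0.48014 × 938.3 MeV/c = 514 MeV/c

p ≈ 514 MeV/c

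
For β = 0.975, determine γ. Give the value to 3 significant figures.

γ = 1/√(1 − β²) = 1/√(1 − 0.975²) = 1/√(0.049375) = 4.50

γ ≈ 4.50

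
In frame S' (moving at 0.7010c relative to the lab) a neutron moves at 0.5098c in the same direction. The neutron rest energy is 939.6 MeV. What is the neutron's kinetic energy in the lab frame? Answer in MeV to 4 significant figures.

K ≈ 1139 MeV

u_lab = (0.5098 + 0.7010)/(1 + 0.5098×0.7010) = 0.8920193
γ = 1/√(1 − 0.8920193²) = 2.21240
K = (γ − 1)m₀c² = (2.21240 − 1) × 939.6 = 1.21240 × 939.6 = 1139 MeV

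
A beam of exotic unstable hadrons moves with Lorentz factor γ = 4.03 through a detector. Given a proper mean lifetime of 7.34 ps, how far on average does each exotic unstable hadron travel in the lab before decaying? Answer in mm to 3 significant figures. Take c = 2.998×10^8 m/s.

d ≈ 8.59 mm

β = √(1 − 1/γ²) = √(1 − 1/4.03²) = 0.96872
Dilated lifetime: Δt = γτ₀ = 4.03 × 7.34 ps = 29.580 ps
d = vΔt = 0.96872c × 29.580 ps = 2.9042×10^8 m/s × 2.9580×10^-11 s = 8.59 mm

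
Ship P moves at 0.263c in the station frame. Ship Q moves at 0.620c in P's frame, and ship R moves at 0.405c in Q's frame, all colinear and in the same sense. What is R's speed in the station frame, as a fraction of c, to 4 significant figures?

u ≈ 0.8904c

Compose boost 2: (0.620 + 0.263)/(1 + 0.620×0.263) = 0.8830/1.16306 = 0.759204
Compose boost 3: (0.405 + 0.759204)/(1 + 0.405×0.759204) = 1.16420/1.30748 = 0.8904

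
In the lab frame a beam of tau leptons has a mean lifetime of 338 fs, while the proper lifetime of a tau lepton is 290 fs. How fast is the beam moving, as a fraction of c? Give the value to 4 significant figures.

β ≈ 0.5137

γ = Δt/τ₀ = 338/290 = 1.16552
β = √(1 − 1/γ²) = √(1 − 1/1.16552²) = 0.5137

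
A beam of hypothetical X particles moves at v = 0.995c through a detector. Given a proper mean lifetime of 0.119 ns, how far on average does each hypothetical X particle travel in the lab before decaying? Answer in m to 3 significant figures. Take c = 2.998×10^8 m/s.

d ≈ 0.355 m

γ = 1/√(1 − 0.995²) = 10.013
Dilated lifetime: Δt = γτ₀ = 10.013 × 0.119 ns = 1.1915 ns
d = vΔt = 0.995c × 1.1915 ns = 2.9830×10^8 m/s × 1.1915×10^-9 s = 0.355 m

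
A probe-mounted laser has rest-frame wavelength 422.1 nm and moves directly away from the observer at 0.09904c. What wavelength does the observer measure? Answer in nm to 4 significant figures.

λ_obs ≈ 466.2 nm

Relativistic Doppler: λ_obs = λ_src √((1+β)/(1−β))
= 422.1 × √(1.09904/0.900960) = 422.1 × 1.10447 = 466.2 nm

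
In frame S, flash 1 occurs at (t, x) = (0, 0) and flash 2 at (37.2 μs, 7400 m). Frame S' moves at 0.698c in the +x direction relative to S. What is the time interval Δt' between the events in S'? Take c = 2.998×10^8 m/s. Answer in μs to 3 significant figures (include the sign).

γ = 1/√(1 − 0.698²) = 1.3965
Δt' = γ(Δt − vΔx/c²) = 1.3965 × (37.2 μs − 0.698×7400 m / (2.998×10^8 m/s))
= 1.3965 × (19.971 μs) = 27.9 μs

Δt' ≈ 27.9 μs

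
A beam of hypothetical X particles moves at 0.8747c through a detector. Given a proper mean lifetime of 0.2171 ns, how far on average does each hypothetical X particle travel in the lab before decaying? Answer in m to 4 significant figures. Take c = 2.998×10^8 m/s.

d ≈ 0.1175 m

γ = 1/√(1 − 0.8747²) = 2.06328
Dilated lifetime: Δt = γτ₀ = 2.06328 × 0.2171 ns = 0.447939 ns
d = vΔt = 0.8747c × 0.447939 ns = 2.62235×10^8 m/s × 4.47939×10^-10 s = 0.1175 m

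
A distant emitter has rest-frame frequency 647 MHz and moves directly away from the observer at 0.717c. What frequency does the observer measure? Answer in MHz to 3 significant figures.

f_obs ≈ 263 MHz

Relativistic Doppler: f_obs = f_src √((1−β)/(1+β))
= 647 × √(0.28300/1.7170) = 647 × 0.40598 = 263 MHz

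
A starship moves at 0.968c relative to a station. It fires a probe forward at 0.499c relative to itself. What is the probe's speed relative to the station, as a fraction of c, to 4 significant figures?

Relativistic velocity addition: u = (u' + v)/(1 + u'v/c²)
= (0.499 + 0.968)/(1 + 0.499×0.968) = 1.467/1.48303 = 0.9892

u ≈ 0.9892c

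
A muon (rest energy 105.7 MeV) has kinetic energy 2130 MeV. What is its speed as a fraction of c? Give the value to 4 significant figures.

γ = 1 + K/(m₀c²) = 1 + 2130/105.7 = 21.1514
β = √(1 − 1/γ²) = 0.9989

β ≈ 0.9989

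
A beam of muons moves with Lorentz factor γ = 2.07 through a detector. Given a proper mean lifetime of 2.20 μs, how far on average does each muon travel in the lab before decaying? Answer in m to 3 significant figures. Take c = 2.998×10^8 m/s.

d ≈ 1200 m

β = √(1 − 1/γ²) = √(1 − 1/2.07²) = 0.87557
Dilated lifetime: Δt = γτ₀ = 2.07 × 2.20 μs = 4.5540 μs
d = vΔt = 0.87557c × 4.5540 μs = 2.6250×10^8 m/s × 4.5540×10^-6 s = 1200 m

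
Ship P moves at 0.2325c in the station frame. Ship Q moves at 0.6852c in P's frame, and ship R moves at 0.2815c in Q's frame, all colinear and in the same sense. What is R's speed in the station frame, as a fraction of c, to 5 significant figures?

u ≈ 0.87755c

Compose boost 2: (0.6852 + 0.2325)/(1 + 0.6852×0.2325) = 0.91770/1.159309 = 0.7915922
Compose boost 3: (0.2815 + 0.7915922)/(1 + 0.2815×0.7915922) = 1.073092/1.222833 = 0.87755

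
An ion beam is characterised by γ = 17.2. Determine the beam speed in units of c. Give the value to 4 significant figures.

β ≈ 0.9983

β = √(1 − 1/γ²) = √(1 − 1/17.2²) = √(0.996620) = 0.9983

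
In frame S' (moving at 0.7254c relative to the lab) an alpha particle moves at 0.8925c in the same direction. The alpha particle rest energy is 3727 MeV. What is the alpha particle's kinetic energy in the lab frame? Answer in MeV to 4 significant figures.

K ≈ 16050 MeV

u_lab = (0.8925 + 0.7254)/(1 + 0.8925×0.7254) = 0.9820814
γ = 1/√(1 − 0.9820814²) = 5.30624
K = (γ − 1)m₀c² = (5.30624 − 1) × 3727 = 4.30624 × 3727 = 16050 MeV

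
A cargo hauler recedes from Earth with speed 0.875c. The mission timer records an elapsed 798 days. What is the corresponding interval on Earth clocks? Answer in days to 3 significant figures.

γ = 1/√(1 − 0.875²) = 2.0656
Time dilation: Δt = γτ₀ = 2.0656 × 798 days = 1650 days

Δt ≈ 1650 days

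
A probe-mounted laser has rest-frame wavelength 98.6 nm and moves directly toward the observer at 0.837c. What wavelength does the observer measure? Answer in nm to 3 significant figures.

λ_obs ≈ 29.4 nm

Relativistic Doppler: λ_obs = λ_src √((1−β)/(1+β))
= 98.6 × √(0.16300/1.8370) = 98.6 × 0.29788 = 29.4 nm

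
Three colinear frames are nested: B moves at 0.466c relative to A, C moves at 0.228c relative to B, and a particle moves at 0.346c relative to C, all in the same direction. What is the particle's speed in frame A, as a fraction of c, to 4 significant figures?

Compose boost 2: (0.228 + 0.466)/(1 + 0.228×0.466) = 0.6940/1.10625 = 0.627346
Compose boost 3: (0.346 + 0.627346)/(1 + 0.346×0.627346) = 0.973346/1.21706 = 0.7998

u ≈ 0.7998c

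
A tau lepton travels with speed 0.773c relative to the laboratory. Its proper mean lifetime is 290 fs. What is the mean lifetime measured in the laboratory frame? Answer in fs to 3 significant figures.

γ = 1/√(1 − 0.773²) = 1.5763
Time dilation: Δt = γτ₀ = 1.5763 × 290 fs = 457 fs

Δt ≈ 457 fs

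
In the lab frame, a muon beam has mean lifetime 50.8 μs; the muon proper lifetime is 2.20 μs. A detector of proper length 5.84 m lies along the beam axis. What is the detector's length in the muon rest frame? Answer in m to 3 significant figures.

L ≈ 0.253 m

Time dilation ⇒ γ = Δt/τ₀ = 50.8/2.20 = 23.091
Length contraction: L = L₀/γ = 5.84/23.091 = 0.253 m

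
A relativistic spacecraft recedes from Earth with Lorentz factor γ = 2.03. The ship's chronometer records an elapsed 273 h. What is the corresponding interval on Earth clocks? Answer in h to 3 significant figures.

γ = 2.03 (given)
Time dilation: Δt = γτ₀ = 2.03 × 273 h = 554 h

Δt ≈ 554 h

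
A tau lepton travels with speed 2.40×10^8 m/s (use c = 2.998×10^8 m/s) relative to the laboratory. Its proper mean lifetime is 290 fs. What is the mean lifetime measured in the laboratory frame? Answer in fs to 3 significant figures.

Δt ≈ 484 fs

β = v/c = 2.40×10^8 / 2.998×10^8 = 0.80053
γ = 1/√(1 − 0.80053²) = 1.6686
Time dilation: Δt = γτ₀ = 1.6686 × 290 fs = 484 fs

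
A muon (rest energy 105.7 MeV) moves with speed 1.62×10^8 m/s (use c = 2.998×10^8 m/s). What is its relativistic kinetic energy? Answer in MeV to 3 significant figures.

β = v/c = 1.62×10^8 / 2.998×10^8 = 0.54036
γ = 1/√(1 − 0.54036²) = 1.1884
K = (γ − 1)m₀c² = (1.1884 − 1) × 105.7 MeV = 0.18845 × 105.7 MeV = 19.9 MeV

K ≈ 19.9 MeV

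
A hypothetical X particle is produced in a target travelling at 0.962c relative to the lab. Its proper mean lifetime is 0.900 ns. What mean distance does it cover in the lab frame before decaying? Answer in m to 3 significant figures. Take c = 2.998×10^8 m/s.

γ = 1/√(1 − 0.962²) = 3.6623
Dilated lifetime: Δt = γτ₀ = 3.6623 × 0.900 ns = 3.2961 ns
d = vΔt = 0.962c × 3.2961 ns = 2.8841×10^8 m/s × 3.2961×10^-9 s = 0.951 m

d ≈ 0.951 m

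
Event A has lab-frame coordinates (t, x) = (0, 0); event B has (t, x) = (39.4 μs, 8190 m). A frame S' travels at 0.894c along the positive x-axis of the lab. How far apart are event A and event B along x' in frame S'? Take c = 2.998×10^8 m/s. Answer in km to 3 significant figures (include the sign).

γ = 1/√(1 − 0.894²) = 2.2318
Δx' = γ(Δx − vΔt) = 2.2318 × (8190 m − 0.894×(2.998×10^8 m/s)×39.4×10^-6 s)
= 2.2318 × (-2370.0 m) = -5.29 km

Δx' ≈ -5.29 km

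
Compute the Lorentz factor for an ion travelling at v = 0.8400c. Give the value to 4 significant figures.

γ = 1/√(1 − β²) = 1/√(1 − 0.8400²) = 1/√(0.294400) = 1.843

γ ≈ 1.843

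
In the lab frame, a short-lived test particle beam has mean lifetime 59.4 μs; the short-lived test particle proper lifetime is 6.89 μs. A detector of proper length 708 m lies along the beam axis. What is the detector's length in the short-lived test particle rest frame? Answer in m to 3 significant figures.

L ≈ 82.1 m

Time dilation ⇒ γ = Δt/τ₀ = 59.4/6.89 = 8.6212
Length contraction: L = L₀/γ = 708/8.6212 = 82.1 m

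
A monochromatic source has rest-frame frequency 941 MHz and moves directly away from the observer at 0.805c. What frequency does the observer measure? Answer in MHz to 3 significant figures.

f_obs ≈ 309 MHz

Relativistic Doppler: f_obs = f_src √((1−β)/(1+β))
= 941 × √(0.19500/1.8050) = 941 × 0.32868 = 309 MHz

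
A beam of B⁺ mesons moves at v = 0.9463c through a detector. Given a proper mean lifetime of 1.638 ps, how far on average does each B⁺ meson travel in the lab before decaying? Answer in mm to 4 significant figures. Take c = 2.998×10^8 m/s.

γ = 1/√(1 − 0.9463²) = 3.09320
Dilated lifetime: Δt = γτ₀ = 3.09320 × 1.638 ps = 5.06666 ps
d = vΔt = 0.9463c × 5.06666 ps = 2.83701×10^8 m/s × 5.06666×10^-12 s = 1.437 mm

d ≈ 1.437 mm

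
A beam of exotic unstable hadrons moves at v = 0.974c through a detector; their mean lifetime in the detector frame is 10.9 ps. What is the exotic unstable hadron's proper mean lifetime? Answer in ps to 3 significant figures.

γ = 1/√(1 − 0.974²) = 4.4141
Proper time: τ₀ = Δt/γ = 10.9/4.4141 = 2.47 ps

τ₀ ≈ 2.47 ps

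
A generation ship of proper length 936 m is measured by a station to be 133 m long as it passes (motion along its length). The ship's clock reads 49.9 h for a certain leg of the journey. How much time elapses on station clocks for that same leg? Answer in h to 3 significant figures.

Length contraction ⇒ γ = L₀/L = 936/133 = 7.0376
Time dilation: Δt = γτ₀ = 7.0376 × 49.9 h = 351 h

Δt ≈ 351 h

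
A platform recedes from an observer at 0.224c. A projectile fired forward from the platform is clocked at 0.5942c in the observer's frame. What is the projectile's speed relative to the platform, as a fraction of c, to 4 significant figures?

Inverse velocity addition: u' = (u − v)/(1 − uv/c²)
= (0.5942 − 0.224)/(1 − 0.5942×0.224) = 0.3702/0.866899 = 0.4270

u' ≈ 0.4270c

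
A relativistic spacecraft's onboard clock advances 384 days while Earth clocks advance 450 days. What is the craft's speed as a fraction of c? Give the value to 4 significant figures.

β ≈ 0.5214

γ = Δt/τ₀ = 450/384 = 1.17188
β = √(1 − 1/γ²) = √(1 − 1/1.17188²) = 0.5214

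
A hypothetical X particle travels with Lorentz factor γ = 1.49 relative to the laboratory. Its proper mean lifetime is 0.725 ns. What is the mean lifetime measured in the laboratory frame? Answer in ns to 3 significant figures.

γ = 1.49 (given)
Time dilation: Δt = γτ₀ = 1.49 × 0.725 ns = 1.08 ns

Δt ≈ 1.08 ns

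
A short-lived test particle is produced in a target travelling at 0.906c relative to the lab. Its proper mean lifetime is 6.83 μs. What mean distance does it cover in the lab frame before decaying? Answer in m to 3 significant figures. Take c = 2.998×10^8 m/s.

γ = 1/√(1 − 0.906²) = 2.3625
Dilated lifetime: Δt = γτ₀ = 2.3625 × 6.83 μs = 16.136 μs
d = vΔt = 0.906c × 16.136 μs = 2.7162×10^8 m/s × 1.6136×10^-5 s = 4380 m

d ≈ 4380 m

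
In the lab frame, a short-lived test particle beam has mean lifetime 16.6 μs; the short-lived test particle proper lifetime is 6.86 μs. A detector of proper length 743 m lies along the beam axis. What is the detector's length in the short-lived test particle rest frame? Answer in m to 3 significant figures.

Time dilation ⇒ γ = Δt/τ₀ = 16.6/6.86 = 2.4198
Length contraction: L = L₀/γ = 743/2.4198 = 307 m

L ≈ 307 m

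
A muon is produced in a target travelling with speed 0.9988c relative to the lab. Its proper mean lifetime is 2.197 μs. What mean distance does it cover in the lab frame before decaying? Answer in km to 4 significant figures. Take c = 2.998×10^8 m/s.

γ = 1/√(1 − 0.9988²) = 20.4185
Dilated lifetime: Δt = γτ₀ = 20.4185 × 2.197 μs = 44.8595 μs
d = vΔt = 0.9988c × 44.8595 μs = 2.99440×10^8 m/s × 4.48595×10^-5 s = 13.43 km

d ≈ 13.43 km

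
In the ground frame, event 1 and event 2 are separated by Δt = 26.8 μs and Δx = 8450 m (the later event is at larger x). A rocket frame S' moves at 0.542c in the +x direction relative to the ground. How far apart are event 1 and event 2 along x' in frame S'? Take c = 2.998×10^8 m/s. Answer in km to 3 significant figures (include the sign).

Δx' ≈ 4.87 km

γ = 1/√(1 − 0.542²) = 1.1899
Δx' = γ(Δx − vΔt) = 1.1899 × (8450 m − 0.542×(2.998×10^8 m/s)×26.8×10^-6 s)
= 1.1899 × (4095.2 m) = 4.87 km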